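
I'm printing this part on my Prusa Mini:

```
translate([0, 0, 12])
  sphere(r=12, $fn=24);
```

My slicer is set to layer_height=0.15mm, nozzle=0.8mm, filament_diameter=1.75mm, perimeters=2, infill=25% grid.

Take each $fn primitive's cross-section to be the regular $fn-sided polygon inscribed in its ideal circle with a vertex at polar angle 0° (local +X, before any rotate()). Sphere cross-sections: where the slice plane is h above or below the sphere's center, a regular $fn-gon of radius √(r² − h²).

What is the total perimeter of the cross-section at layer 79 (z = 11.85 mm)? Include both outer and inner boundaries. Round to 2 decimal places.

At z = 11.85 mm: the sphere: section is a regular 24-gon, circumradius = √(r²−h²) = √(12²−0.15²) = 11.999 (perimeter = 2·24·11.999·sin(180°/24) = 75.18 mm). Overall, the cross-section is a single solid region. Total boundary length (outer) = 75.18 mm.

75.18 mm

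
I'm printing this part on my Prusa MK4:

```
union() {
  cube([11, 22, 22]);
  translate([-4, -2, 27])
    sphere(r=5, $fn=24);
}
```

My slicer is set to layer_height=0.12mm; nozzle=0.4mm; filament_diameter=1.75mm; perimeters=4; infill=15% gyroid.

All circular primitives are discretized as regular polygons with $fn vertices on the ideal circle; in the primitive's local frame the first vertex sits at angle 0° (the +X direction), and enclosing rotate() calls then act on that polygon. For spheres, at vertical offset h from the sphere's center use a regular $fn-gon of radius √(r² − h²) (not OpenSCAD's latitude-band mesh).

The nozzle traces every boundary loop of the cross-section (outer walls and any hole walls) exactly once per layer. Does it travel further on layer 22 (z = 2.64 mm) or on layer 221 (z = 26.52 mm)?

layer 22 (z = 2.64 mm)

Layer 22 (z = 2.64): the 11×22 cube contributes its full rectangle (perimeter 66.00 mm); the sphere at (-4, -2) is not intersected at this z (|z−center|=24.360 > r=5); Combining (union): only the 11×22 cube is present, so the union is just that shape — boundary = 66.00 mm. So its perimeter = 66.00 mm. Layer 221 (z = 26.52): the cube is absent (z outside [0, 22]); the r=5 sphere at (-4, -2) contributes a regular 24-gon of circumradius √(5²−0.48²) = 4.977 (perimeter = 2·24·4.977·sin(180°/24) = 31.18 mm); Taking the union: only the r=5 sphere at (-4, -2) is present, so the union is just that shape — boundary = 31.18 mm. So its perimeter = 31.18 mm. Layer 22 is larger (66.00 vs 31.18 mm).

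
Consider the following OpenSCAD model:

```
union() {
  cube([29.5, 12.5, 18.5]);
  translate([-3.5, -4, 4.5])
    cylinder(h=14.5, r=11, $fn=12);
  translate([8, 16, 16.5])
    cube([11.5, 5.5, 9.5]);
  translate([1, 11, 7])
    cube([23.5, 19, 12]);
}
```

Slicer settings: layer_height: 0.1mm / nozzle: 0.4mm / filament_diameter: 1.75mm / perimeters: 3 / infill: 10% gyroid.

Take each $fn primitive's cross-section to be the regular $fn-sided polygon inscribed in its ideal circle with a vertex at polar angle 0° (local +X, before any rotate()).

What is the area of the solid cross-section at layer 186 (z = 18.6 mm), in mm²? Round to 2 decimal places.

At z = 18.6 mm: the cube does not reach this height (z outside [0, 18.5]); the r=11 cylinder at (-3.5, -4) contributes a regular 12-gon of circumradius 11 (area = (12/2)·11.000²·sin(360°/12) = 363.00 mm²); the cube at (8, 16) is present — its section is the full 11.5×5.5 rectangle (area 63.25 mm²); the 23.5×19 cube at (1, 11) contributes its full rectangle (area 446.50 mm²); Merging all regions: the regions partially overlap — summed areas 872.75 mm² minus the doubly-counted overlap 63.25 mm² gives 809.50 mm² — area = 809.50 mm². Overall, the cross-section has 2 separate islands. Net area = 809.50 mm².

809.50 mm²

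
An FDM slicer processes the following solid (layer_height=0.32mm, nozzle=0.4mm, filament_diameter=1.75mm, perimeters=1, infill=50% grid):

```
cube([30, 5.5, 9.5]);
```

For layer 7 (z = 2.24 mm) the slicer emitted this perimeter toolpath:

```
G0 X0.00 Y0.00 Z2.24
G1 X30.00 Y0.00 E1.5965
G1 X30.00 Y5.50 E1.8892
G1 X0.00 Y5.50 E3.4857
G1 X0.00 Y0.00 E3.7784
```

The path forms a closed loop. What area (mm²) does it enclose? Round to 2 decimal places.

165.00 mm²

Apply the shoelace formula to the sequence of (X, Y) vertices; enclosed area = 165.00 mm².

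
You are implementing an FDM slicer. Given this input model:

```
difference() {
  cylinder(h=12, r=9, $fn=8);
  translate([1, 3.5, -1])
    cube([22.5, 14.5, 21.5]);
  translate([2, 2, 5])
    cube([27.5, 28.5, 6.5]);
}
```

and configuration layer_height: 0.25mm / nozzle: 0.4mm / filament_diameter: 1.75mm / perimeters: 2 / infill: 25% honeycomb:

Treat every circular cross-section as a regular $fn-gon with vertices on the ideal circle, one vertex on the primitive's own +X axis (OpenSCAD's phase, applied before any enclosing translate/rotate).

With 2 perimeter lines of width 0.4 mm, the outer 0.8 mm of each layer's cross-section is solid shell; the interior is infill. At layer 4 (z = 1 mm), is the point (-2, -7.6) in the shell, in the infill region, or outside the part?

At z = 1 mm: the r=9 cylinder contributes a regular 8-gon of circumradius 9; the cube at (1, 3.5) (footprint 22.5×14.5) is included at this height; the cube at (2, 2) is absent (z outside [5, 11.5]); After the difference (first − rest): starting from the r=9 cylinder, the 22.5×14.5 cube at (1, 3.5) partially overlaps it — only the 23.02 mm² overlap (of its 326.25 mm²) is removed, clipping the outline — 1 connected region. Overall, the cross-section is a single solid region. The nearest boundary edge runs (-0.00, -9.00)→(-6.36, -6.36); distance from the point to it = 0.53 mm. The point is inside the cross-section, 0.53 mm from the nearest boundary — within the 0.8 mm shell band (2 × 0.4).

shell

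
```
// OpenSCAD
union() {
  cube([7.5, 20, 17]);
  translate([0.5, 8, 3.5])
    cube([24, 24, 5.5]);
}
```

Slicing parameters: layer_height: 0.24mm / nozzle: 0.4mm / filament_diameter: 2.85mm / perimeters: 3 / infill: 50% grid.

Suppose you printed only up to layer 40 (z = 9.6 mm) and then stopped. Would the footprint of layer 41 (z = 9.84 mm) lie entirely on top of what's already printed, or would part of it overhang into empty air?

entirely on top

Compare the two slices. At z = 9.6: the cube (footprint 7.5×20) is included at this height (area 150.00 mm²); the cube at (0.5, 8) does not reach this height (z outside [3.5, 9]); Taking the union: only the 7.5×20 cube is present, so the union is just that shape — area = 150.00 mm². At z = 9.84: the cube is present — its section is the full 7.5×20 rectangle (area 150.00 mm²); the cube at (0.5, 8) does not reach this height (z outside [3.5, 9]); Combining (union): only the 7.5×20 cube is present, so the union is just that shape — area = 150.00 mm². Checking containment: the cross-section at z = 9.84 is a subset of the cross-section at z = 9.6.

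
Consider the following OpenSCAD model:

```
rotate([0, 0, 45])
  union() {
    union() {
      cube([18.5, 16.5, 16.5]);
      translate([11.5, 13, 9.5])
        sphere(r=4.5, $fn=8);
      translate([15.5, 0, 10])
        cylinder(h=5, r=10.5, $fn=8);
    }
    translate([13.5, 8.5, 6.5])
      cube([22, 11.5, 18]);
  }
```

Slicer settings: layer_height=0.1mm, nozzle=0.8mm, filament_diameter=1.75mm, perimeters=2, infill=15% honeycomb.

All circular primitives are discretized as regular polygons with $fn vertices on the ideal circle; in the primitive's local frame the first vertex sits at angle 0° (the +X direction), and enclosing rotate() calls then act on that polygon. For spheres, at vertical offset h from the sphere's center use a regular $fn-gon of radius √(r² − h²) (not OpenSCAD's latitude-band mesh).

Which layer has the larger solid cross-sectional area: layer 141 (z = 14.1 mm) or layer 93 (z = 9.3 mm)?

layer 141 (z = 14.1 mm)

Layer 141 (z = 14.1): the cube (footprint 18.5×16.5) is included at this height (area 305.25 mm²); the sphere at (11.5, 13) is not intersected at this z (|z−center|=4.600 > r=4.5); the r=10.5 cylinder at (15.5, 0) contributes a regular 8-gon of circumradius 10.5 (area = (8/2)·10.500²·sin(360°/8) = 311.83 mm²); Taking the union: the regions partially overlap — summed areas 617.08 mm² minus the doubly-counted overlap 107.59 mm² gives 509.49 mm² — area = 509.49 mm²; the 22×11.5 cube at (13.5, 8.5) contributes its full rectangle (area 253.00 mm²); Combining (union): the regions partially overlap — summed areas 762.49 mm² minus the doubly-counted overlap 40.69 mm² gives 721.80 mm² — area = 721.80 mm²; (whole slice rotated 45° about Z — lengths, areas and connectivity unchanged). So its area = 721.80 mm². Layer 93 (z = 9.3): the cube (footprint 18.5×16.5) is included at this height (area 305.25 mm²); the sphere at (11.5, 13): section is a regular 8-gon, circumradius = √(r²−h²) = √(4.5²−0.2²) = 4.496 (area = (8/2)·4.496²·sin(360°/8) = 57.16 mm²); the cylinder at (15.5, 0) is absent (z outside [10, 15]); Combining (union): the regions partially overlap — summed areas 362.41 mm² minus the doubly-counted overlap 54.77 mm² gives 307.64 mm² — area = 307.64 mm²; the 22×11.5 cube at (13.5, 8.5) contributes its full rectangle (area 253.00 mm²); Merging all regions: the regions partially overlap — summed areas 560.64 mm² minus the doubly-counted overlap 40.03 mm² gives 520.61 mm² — area = 520.61 mm²; (whole slice rotated 45° about Z — lengths, areas and connectivity unchanged). So its area = 520.61 mm². Layer 141 is larger (721.80 vs 520.61 mm²).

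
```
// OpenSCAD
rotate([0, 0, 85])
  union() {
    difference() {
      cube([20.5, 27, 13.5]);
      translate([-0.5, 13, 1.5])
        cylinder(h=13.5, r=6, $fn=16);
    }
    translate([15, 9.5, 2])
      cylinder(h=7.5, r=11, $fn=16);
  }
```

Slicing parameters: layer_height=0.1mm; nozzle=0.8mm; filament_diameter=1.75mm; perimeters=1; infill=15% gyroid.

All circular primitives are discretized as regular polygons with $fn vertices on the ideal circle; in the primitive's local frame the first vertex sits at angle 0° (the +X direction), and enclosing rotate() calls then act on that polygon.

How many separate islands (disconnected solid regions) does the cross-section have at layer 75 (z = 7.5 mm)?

1

At z = 7.5 mm: the cube is present — its section is the full 20.5×27 rectangle; the r=6 cylinder at (-0.5, 13) gives a regular 16-gon of circumradius 6 (constant along its height); Taking the first minus the rest: starting from the 20.5×27 cube, the r=6 cylinder at (-0.5, 13) partially overlaps it — only the 49.16 mm² overlap (of its 110.21 mm²) is removed, clipping the outline — 1 connected region; the cylinder at (15, 9.5): section is a regular 16-gon, circumradius r=11; Combining (union): the regions partially overlap (shared area 286.53 mm²), so overlapping operands fuse into one piece — 1 connected region; (whole slice rotated 85° about Z — lengths, areas and connectivity unchanged). Overall, the cross-section is a single solid region. Island count = 1.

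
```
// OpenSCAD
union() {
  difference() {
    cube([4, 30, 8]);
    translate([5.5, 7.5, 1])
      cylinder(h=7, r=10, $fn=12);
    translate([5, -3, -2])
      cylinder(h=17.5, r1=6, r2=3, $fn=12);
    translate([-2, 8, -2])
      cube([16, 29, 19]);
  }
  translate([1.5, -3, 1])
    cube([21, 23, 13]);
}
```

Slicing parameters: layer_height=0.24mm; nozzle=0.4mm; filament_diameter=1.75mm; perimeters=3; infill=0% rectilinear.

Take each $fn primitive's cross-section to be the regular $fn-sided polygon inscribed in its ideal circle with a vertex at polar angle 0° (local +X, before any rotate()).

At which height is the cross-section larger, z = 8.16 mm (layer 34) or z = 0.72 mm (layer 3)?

layer 34 (z = 8.16 mm)

Layer 34 (z = 8.16): the cube is absent (z outside [0, 8]); the cylinder at (5.5, 7.5) does not reach this height (z outside [1, 8]); the cone at (5, -3): at t=0.581 of its height the radius interpolates to r₁+(r₂−r₁)t = 4.258, giving a regular 12-gon of that circumradius (area = (12/2)·4.258²·sin(360°/12) = 54.40 mm²); the cube at (-2, 8) (footprint 16×29) is included at this height (area 464.00 mm²); Subtracting the remaining from the first: the first operand is absent here, so nothing remains; the cube at (1.5, -3) (footprint 21×23) is included at this height (area 483.00 mm²); Combining (union): only the 21×23 cube at (1.5, -3) is present, so the union is just that shape — area = 483.00 mm². So its area = 483.00 mm². Layer 3 (z = 0.72): the cube (footprint 4×30) is included at this height (area 120.00 mm²); the cylinder at (5.5, 7.5) is absent (z outside [1, 8]); the cone at (5, -3) (r1=6→r2=3) has section circumradius 5.534 here — a regular 12-gon (area = (12/2)·5.534²·sin(360°/12) = 91.87 mm²); the cube at (-2, 8) is present — its section is the full 16×29 rectangle (area 464.00 mm²); Subtracting the remaining from the first: starting from the 4×30 cube (120.00 mm²), the cone at (5, -3) partially overlaps it — only the 5.19 mm² overlap (of its 91.87 mm²) is removed, clipping the outline; the 16×29 cube at (-2, 8) partially overlaps it — only the 88.00 mm² overlap (of its 464.00 mm²) is removed, clipping the outline — area = 26.81 mm²; the cube at (1.5, -3) does not reach this height (z outside [1, 14]); Combining (union): only the result so far is present, so the union is just that shape — area = 26.81 mm². So its area = 26.81 mm². Layer 34 is larger (483.00 vs 26.81 mm²).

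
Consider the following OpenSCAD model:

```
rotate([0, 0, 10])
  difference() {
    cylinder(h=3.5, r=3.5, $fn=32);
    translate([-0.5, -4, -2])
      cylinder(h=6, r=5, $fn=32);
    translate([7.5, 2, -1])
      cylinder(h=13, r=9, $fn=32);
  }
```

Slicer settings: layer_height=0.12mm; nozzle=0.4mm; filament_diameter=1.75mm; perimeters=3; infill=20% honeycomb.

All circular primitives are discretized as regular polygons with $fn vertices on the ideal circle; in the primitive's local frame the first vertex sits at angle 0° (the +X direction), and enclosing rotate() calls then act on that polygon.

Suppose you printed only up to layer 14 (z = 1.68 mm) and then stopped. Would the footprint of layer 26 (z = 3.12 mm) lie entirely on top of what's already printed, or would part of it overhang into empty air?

Compare the two slices. At z = 1.68: the r=3.5 cylinder gives a regular 32-gon of circumradius 3.5 (constant along its height) (area = (32/2)·3.500²·sin(360°/32) = 38.24 mm²); the cylinder at (-0.5, -4): section is a regular 32-gon, circumradius r=5 (area = (32/2)·5.000²·sin(360°/32) = 78.04 mm²); the r=9 cylinder at (7.5, 2) contributes a regular 32-gon of circumradius 9 (area = (32/2)·9.000²·sin(360°/32) = 252.84 mm²); Taking the first minus the rest: starting from the r=3.5 cylinder (38.24 mm²), the r=5 cylinder at (-0.5, -4) partially overlaps it — only the 22.68 mm² overlap (of its 78.04 mm²) is removed, clipping the outline; the r=9 cylinder at (7.5, 2) partially overlaps it — only the 11.98 mm² overlap (of its 252.84 mm²) is removed, clipping the outline — area = 3.58 mm²; (rotated 10° about Z; rotation is an isometry so areas/perimeters/island counts are preserved). At z = 3.12: the r=3.5 cylinder gives a regular 32-gon of circumradius 3.5 (constant along its height) (area = (32/2)·3.500²·sin(360°/32) = 38.24 mm²); the cylinder at (-0.5, -4): section is a regular 32-gon, circumradius r=5 (area = (32/2)·5.000²·sin(360°/32) = 78.04 mm²); the r=9 cylinder at (7.5, 2) gives a regular 32-gon of circumradius 9 (constant along its height) (area = (32/2)·9.000²·sin(360°/32) = 252.84 mm²); Taking the first minus the rest: starting from the r=3.5 cylinder (38.24 mm²), the r=5 cylinder at (-0.5, -4) partially overlaps it — only the 22.68 mm² overlap (of its 78.04 mm²) is removed, clipping the outline; the r=9 cylinder at (7.5, 2) partially overlaps it — only the 11.98 mm² overlap (of its 252.84 mm²) is removed, clipping the outline — area = 3.58 mm²; (rotated 10° about Z; rotation is an isometry so areas/perimeters/island counts are preserved). Checking containment: the cross-section at z = 3.12 is a subset of the cross-section at z = 1.68.

entirely on top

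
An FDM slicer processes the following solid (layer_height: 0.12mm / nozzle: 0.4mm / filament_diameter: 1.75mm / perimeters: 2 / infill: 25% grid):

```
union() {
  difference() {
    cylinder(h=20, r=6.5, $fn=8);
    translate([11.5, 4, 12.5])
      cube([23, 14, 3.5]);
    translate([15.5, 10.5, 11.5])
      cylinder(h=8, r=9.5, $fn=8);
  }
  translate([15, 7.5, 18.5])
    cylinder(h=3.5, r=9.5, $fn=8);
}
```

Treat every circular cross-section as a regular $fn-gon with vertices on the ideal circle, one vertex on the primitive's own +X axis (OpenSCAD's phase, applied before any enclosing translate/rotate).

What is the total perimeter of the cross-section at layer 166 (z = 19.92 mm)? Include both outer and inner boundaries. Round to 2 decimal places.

97.97 mm

At z = 19.92 mm: the r=6.5 cylinder gives a regular 8-gon of circumradius 6.5 (constant along its height) (perimeter = 2·8·6.500·sin(180°/8) = 39.80 mm); the cube at (11.5, 4) does not reach this height (z outside [12.5, 16]); the cylinder at (15.5, 10.5) is not intersected at this z (z outside [11.5, 19.5]); Subtracting the remaining from the first: none of the subtracted shapes is present at this height, so the r=6.5 cylinder is unchanged — boundary = 39.80 mm; the cylinder at (15, 7.5): section is a regular 8-gon, circumradius r=9.5 (perimeter = 2·8·9.500·sin(180°/8) = 58.17 mm); Taking the union: the 2 present regions are separate (no shared area or edge), so areas and boundary lengths simply add and each stays a separate island — boundary = 97.97 mm. Overall, the cross-section has 2 separate islands. Total boundary length (outer) = 97.97 mm.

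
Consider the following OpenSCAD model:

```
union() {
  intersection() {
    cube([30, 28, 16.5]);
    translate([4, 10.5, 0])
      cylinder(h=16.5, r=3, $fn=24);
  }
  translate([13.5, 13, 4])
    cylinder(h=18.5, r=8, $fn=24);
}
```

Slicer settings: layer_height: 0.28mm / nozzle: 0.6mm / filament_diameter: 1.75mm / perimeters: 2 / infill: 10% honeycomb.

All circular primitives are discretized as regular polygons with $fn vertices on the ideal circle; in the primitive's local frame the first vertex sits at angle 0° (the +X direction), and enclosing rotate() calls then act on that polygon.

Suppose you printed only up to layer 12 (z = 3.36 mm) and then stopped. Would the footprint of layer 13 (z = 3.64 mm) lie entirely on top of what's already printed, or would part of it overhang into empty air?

Compare the two slices. At z = 3.36: the cube (footprint 30×28) is included at this height (area 840.00 mm²); the r=3 cylinder at (4, 10.5) contributes a regular 24-gon of circumradius 3 (area = (24/2)·3.000²·sin(360°/24) = 27.95 mm²); Keeping only the common overlap: the r=3 cylinder at (4, 10.5) lies inside the 30×28 cube, so the common part is the r=3 cylinder at (4, 10.5) itself — area = 27.95 mm²; the cylinder at (13.5, 13) does not reach this height (z outside [4, 22.5]); Taking the union: only the result so far is present, so the union is just that shape — area = 27.95 mm². At z = 3.64: the cube (footprint 30×28) is included at this height (area 840.00 mm²); the r=3 cylinder at (4, 10.5) gives a regular 24-gon of circumradius 3 (constant along its height) (area = (24/2)·3.000²·sin(360°/24) = 27.95 mm²); Keeping only the common overlap: the r=3 cylinder at (4, 10.5) lies inside the 30×28 cube, so the common part is the r=3 cylinder at (4, 10.5) itself — area = 27.95 mm²; the cylinder at (13.5, 13) is absent (z outside [4, 22.5]); Taking the union: only the result so far is present, so the union is just that shape — area = 27.95 mm². Checking containment: the cross-section at z = 3.64 is a subset of the cross-section at z = 3.36.

entirely on top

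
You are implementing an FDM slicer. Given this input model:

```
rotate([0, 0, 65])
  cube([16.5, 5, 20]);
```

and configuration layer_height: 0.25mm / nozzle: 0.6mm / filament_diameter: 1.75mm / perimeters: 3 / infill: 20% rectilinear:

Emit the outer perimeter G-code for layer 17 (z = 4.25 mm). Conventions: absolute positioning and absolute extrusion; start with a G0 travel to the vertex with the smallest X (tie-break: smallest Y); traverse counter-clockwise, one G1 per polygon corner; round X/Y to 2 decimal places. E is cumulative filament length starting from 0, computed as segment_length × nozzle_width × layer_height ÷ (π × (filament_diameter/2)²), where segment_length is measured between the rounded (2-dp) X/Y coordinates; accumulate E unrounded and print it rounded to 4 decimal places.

At z = 4.25 mm: the cube is present — its section is the full 16.5×5 rectangle; (whole slice rotated 65° about Z — lengths, areas and connectivity unchanged). The outline is a single polygon with 4 vertices. Extrusion per mm of travel: 0.6 × 0.25 / (π × 0.875²) = 0.062363. Accumulating E over each segment gives final E = 2.6815.

G0 X-4.53 Y2.11 Z4.25
G1 X0.00 Y0.00 E0.3116
G1 X6.97 Y14.95 E1.3403
G1 X2.44 Y17.07 E1.6522
G1 X-4.53 Y2.11 E2.6815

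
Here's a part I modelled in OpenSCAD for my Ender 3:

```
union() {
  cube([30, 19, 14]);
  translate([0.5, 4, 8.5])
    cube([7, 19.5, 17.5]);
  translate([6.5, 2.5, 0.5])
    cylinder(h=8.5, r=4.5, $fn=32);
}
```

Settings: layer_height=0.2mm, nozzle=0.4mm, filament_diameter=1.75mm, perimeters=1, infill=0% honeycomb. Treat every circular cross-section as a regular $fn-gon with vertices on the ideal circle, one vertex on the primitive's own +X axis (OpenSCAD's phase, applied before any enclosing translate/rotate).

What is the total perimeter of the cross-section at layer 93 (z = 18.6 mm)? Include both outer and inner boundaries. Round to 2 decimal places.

At z = 18.6 mm: the cube does not reach this height (z outside [0, 14]); the cube at (0.5, 4) is present — its section is the full 7×19.5 rectangle (perimeter 53.00 mm); the cylinder at (6.5, 2.5) is not intersected at this z (z outside [0.5, 9]); Merging all regions: only the 7×19.5 cube at (0.5, 4) is present, so the union is just that shape — boundary = 53.00 mm. Overall, the cross-section is a single solid region. Total boundary length (outer) = 53.00 mm.

53.00 mm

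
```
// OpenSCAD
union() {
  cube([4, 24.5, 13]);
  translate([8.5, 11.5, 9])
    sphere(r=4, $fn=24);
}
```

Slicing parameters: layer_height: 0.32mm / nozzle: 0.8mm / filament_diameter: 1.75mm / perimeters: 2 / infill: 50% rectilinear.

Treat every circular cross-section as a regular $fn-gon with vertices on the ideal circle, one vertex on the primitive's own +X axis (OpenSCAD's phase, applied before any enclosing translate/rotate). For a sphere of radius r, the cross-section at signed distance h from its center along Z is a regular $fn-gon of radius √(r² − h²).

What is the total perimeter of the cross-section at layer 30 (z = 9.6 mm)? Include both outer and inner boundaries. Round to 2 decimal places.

At z = 9.6 mm: the cube (footprint 4×24.5) is included at this height (perimeter 57.00 mm); the r=4 sphere at (8.5, 11.5) slices to a regular 24-gon of circumradius 3.955 (√(r²−h²) with h=0.6 from center) (perimeter = 2·24·3.955·sin(180°/24) = 24.78 mm); Taking the union: the 2 present regions are separate (no shared area or edge), so areas and boundary lengths simply add and each stays a separate island — boundary = 81.78 mm. Overall, the cross-section has 2 separate islands. Total boundary length (outer) = 81.78 mm.

81.78 mm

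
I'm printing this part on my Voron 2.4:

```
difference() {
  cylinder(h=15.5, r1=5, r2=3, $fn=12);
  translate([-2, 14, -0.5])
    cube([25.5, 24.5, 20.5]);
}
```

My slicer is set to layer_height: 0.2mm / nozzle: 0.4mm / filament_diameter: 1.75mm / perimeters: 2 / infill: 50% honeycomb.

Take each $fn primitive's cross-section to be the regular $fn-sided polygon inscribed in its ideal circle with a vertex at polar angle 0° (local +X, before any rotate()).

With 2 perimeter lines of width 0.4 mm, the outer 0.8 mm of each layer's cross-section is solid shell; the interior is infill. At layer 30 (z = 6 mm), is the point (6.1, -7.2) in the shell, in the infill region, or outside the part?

outside

At z = 6 mm: the cone: at t=0.387 of its height the radius interpolates to r₁+(r₂−r₁)t = 4.226, giving a regular 12-gon of that circumradius; the cube at (-2, 14) (footprint 25.5×24.5) is included at this height; Taking the first minus the rest: starting from the cone, the 25.5×24.5 cube at (-2, 14) misses the remaining region (no effect) — 1 connected region. Overall, the cross-section is a single solid region. The nearest boundary edge runs (3.66, -2.11)→(2.11, -3.66); distance from the point to it = 5.32 mm. The point is not inside any of the regions above, so it lies outside the cross-section (5.32 mm from the nearest boundary).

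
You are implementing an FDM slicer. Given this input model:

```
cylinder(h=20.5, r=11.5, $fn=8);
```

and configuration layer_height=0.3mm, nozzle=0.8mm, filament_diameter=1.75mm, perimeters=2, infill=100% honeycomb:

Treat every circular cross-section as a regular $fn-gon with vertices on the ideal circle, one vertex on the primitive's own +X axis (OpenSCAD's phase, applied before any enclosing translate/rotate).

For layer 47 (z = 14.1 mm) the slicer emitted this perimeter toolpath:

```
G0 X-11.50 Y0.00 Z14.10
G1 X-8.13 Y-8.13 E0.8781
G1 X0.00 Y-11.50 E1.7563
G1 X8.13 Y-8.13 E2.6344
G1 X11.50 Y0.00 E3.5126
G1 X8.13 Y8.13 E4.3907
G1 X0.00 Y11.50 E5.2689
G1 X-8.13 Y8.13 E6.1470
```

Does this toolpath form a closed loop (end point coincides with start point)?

Start point (G0): (-11.50, 0.00). End point (last G1): the path does not return to the start — open.

no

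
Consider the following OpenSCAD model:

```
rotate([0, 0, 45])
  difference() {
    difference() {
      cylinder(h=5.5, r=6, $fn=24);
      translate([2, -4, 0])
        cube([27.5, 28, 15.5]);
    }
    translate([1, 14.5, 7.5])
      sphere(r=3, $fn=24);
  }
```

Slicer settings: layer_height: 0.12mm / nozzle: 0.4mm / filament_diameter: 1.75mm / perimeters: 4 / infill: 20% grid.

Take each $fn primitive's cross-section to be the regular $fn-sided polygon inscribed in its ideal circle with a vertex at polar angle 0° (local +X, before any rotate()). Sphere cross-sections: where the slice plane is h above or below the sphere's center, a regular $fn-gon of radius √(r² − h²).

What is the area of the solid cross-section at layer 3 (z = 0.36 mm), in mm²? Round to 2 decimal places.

81.64 mm²

At z = 0.36 mm: the r=6 cylinder contributes a regular 24-gon of circumradius 6 (area = (24/2)·6.000²·sin(360°/24) = 111.81 mm²); the 27.5×28 cube at (2, -4) contributes its full rectangle (area 770.00 mm²); Taking the first minus the rest: starting from the r=6 cylinder (111.81 mm²), the 27.5×28 cube at (2, -4) partially overlaps it — only the 30.17 mm² overlap (of its 770.00 mm²) is removed, clipping the outline — area = 81.64 mm²; the sphere at (1, 14.5) is not intersected at this z (|z−center|=7.140 > r=3); Taking the first minus the rest: none of the subtracted shapes is present at this height, so that combined region is unchanged — area = 81.64 mm²; (whole slice rotated 45° about Z — lengths, areas and connectivity unchanged). Overall, the cross-section is a single solid region. Net area = 81.64 mm².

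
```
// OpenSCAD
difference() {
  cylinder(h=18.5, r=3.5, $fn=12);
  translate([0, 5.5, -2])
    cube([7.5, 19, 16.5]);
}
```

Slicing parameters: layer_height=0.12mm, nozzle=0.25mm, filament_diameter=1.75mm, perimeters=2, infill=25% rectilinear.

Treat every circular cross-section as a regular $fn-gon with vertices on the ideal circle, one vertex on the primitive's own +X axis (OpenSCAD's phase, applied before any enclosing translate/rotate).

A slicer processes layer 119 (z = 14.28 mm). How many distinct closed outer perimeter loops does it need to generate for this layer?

At z = 14.28 mm: the r=3.5 cylinder gives a regular 12-gon of circumradius 3.5 (constant along its height); the cube at (0, 5.5) (footprint 7.5×19) is included at this height; Subtracting the remaining from the first: starting from the r=3.5 cylinder, the 7.5×19 cube at (0, 5.5) misses the remaining region (no effect) — 1 connected region. The result has 1 disconnected region.

1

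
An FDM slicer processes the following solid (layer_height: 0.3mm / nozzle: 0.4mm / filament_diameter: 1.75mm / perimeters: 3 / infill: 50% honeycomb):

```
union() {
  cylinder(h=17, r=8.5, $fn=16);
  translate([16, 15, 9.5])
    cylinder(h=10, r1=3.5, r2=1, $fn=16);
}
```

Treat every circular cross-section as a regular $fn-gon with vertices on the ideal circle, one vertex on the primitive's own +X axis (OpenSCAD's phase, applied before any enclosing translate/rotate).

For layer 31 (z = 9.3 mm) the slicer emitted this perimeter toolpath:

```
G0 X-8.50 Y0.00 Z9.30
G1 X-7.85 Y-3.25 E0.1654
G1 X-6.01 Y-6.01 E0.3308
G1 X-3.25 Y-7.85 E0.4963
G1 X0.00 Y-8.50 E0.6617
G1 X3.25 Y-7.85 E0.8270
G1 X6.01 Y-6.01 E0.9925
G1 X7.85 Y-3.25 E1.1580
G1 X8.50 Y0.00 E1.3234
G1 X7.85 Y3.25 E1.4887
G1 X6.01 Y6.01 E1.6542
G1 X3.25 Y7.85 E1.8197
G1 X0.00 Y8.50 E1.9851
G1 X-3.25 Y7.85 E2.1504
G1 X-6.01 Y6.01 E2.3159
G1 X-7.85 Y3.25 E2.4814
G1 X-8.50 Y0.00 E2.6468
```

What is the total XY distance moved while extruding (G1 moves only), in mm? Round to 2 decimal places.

53.05 mm

Sum the Euclidean lengths of each G1 segment: total = 53.05 mm.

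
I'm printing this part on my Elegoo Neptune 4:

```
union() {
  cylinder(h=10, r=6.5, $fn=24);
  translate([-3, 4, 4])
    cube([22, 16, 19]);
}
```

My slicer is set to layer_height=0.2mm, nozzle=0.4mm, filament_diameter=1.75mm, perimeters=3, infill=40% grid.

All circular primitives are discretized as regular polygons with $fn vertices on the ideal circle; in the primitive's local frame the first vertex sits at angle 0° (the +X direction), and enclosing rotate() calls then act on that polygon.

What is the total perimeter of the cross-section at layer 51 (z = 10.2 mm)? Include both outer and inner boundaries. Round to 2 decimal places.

At z = 10.2 mm: the cylinder does not reach this height (z outside [0, 10]); the 22×16 cube at (-3, 4) contributes its full rectangle (perimeter 76.00 mm); Combining (union): only the 22×16 cube at (-3, 4) is present, so the union is just that shape — boundary = 76.00 mm. Overall, the cross-section is a single solid region. Total boundary length (outer) = 76.00 mm.

76.00 mm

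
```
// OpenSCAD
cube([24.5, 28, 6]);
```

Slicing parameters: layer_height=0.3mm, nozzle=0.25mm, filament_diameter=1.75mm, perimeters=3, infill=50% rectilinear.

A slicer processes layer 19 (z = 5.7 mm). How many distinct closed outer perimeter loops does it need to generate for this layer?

1

At z = 5.7 mm: the cube (footprint 24.5×28) is included at this height. The result has 1 disconnected region.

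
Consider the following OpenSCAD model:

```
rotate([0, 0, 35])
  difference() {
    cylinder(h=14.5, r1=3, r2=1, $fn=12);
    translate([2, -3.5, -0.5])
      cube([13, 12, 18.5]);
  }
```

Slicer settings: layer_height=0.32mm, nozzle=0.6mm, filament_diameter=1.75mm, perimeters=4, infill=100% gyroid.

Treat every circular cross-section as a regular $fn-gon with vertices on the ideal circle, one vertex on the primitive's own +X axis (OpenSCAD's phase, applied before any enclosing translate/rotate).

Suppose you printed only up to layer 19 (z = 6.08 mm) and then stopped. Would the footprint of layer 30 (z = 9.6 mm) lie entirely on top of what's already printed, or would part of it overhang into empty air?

entirely on top

Compare the two slices. At z = 6.08: the cone contributes a regular 12-gon of circumradius 2.161 (interpolated between r1=3 and r2=1 at t=0.419) (area = (12/2)·2.161²·sin(360°/12) = 14.01 mm²); the cube at (2, -3.5) (footprint 13×12) is included at this height (area 156.00 mm²); Taking the first minus the rest: starting from the cone (14.01 mm²), the 13×12 cube at (2, -3.5) partially overlaps it — only the 0.10 mm² overlap (of its 156.00 mm²) is removed, clipping the outline — area = 13.92 mm²; (rotated 35° about Z; rotation is an isometry so areas/perimeters/island counts are preserved). At z = 9.6: the cone: at t=0.662 of its height the radius interpolates to r₁+(r₂−r₁)t = 1.676, giving a regular 12-gon of that circumradius (area = (12/2)·1.676²·sin(360°/12) = 8.43 mm²); the 13×12 cube at (2, -3.5) contributes its full rectangle (area 156.00 mm²); After the difference (first − rest): starting from the cone (8.43 mm²), the 13×12 cube at (2, -3.5) misses the remaining region (no effect) — area = 8.43 mm²; (whole slice rotated 35° about Z — lengths, areas and connectivity unchanged). Checking containment: the cross-section at z = 9.6 is a subset of the cross-section at z = 6.08.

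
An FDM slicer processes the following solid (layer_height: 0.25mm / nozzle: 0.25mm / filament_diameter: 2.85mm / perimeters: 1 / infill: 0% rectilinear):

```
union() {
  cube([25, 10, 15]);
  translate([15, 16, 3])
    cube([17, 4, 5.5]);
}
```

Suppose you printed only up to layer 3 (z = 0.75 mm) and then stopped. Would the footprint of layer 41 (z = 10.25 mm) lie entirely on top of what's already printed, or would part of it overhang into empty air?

Compare the two slices. At z = 0.75: the 25×10 cube contributes its full rectangle (area 250.00 mm²); the cube at (15, 16) is absent (z outside [3, 8.5]); Combining (union): only the 25×10 cube is present, so the union is just that shape — area = 250.00 mm². At z = 10.25: the cube is present — its section is the full 25×10 rectangle (area 250.00 mm²); the cube at (15, 16) is absent (z outside [3, 8.5]); Combining (union): only the 25×10 cube is present, so the union is just that shape — area = 250.00 mm². Checking containment: the cross-section at z = 10.25 is a subset of the cross-section at z = 0.75.

entirely on top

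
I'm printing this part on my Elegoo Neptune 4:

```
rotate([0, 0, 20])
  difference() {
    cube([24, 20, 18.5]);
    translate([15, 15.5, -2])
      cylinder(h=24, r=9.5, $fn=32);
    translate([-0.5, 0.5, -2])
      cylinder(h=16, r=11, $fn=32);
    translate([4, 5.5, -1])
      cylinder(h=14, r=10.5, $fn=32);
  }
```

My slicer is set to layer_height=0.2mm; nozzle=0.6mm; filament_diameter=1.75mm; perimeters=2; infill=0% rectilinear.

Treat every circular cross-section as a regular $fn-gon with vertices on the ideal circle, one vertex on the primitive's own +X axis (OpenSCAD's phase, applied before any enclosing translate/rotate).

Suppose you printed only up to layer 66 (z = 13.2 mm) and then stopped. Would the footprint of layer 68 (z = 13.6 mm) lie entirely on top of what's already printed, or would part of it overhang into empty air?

entirely on top

Compare the two slices. At z = 13.2: the cube is present — its section is the full 24×20 rectangle (area 480.00 mm²); the r=9.5 cylinder at (15, 15.5) contributes a regular 32-gon of circumradius 9.5 (area = (32/2)·9.500²·sin(360°/32) = 281.71 mm²); the cylinder at (-0.5, 0.5): section is a regular 32-gon, circumradius r=11 (area = (32/2)·11.000²·sin(360°/32) = 377.69 mm²); the cylinder at (4, 5.5) does not reach this height (z outside [-1, 13]); Taking the first minus the rest: starting from the 24×20 cube (480.00 mm²), the r=9.5 cylinder at (15, 15.5) partially overlaps it — only the 220.91 mm² overlap (of its 281.71 mm²) is removed, clipping the outline; the r=11 cylinder at (-0.5, 0.5) partially overlaps it — only the 94.17 mm² overlap (of its 377.69 mm²) is removed, clipping the outline — area = 164.92 mm²; (rotated 20° about Z; rotation is an isometry so areas/perimeters/island counts are preserved). At z = 13.6: the cube is present — its section is the full 24×20 rectangle (area 480.00 mm²); the r=9.5 cylinder at (15, 15.5) gives a regular 32-gon of circumradius 9.5 (constant along its height) (area = (32/2)·9.500²·sin(360°/32) = 281.71 mm²); the r=11 cylinder at (-0.5, 0.5) gives a regular 32-gon of circumradius 11 (constant along its height) (area = (32/2)·11.000²·sin(360°/32) = 377.69 mm²); the cylinder at (4, 5.5) is absent (z outside [-1, 13]); Taking the first minus the rest: starting from the 24×20 cube (480.00 mm²), the r=9.5 cylinder at (15, 15.5) partially overlaps it — only the 220.91 mm² overlap (of its 281.71 mm²) is removed, clipping the outline; the r=11 cylinder at (-0.5, 0.5) partially overlaps it — only the 94.17 mm² overlap (of its 377.69 mm²) is removed, clipping the outline — area = 164.92 mm²; (rotated 20° about Z; rotation is an isometry so areas/perimeters/island counts are preserved). Checking containment: the cross-section at z = 13.6 is a subset of the cross-section at z = 13.2.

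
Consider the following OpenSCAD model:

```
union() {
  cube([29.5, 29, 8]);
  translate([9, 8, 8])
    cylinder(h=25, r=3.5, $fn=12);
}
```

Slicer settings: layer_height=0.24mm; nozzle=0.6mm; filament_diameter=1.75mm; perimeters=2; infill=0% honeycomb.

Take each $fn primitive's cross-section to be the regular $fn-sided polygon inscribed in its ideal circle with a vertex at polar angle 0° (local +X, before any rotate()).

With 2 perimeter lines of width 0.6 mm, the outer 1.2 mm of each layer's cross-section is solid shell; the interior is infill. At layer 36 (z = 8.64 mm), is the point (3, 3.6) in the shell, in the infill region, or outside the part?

At z = 8.64 mm: the cube is not intersected at this z (z outside [0, 8]); the r=3.5 cylinder at (9, 8) gives a regular 12-gon of circumradius 3.5 (constant along its height); Combining (union): only the r=3.5 cylinder at (9, 8) is present, so the union is just that shape — 1 connected region. Overall, the cross-section is a single solid region. The nearest boundary edge runs (5.50, 8.00)→(5.97, 6.25); distance from the point to it = 3.98 mm. The point is not inside any of the regions above, so it lies outside the cross-section (3.98 mm from the nearest boundary).

outside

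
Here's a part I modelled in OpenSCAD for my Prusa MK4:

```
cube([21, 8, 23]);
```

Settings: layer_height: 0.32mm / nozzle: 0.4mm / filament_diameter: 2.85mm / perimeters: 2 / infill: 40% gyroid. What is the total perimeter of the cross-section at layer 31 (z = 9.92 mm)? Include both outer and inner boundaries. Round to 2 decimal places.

58.00 mm

At z = 9.92 mm: the 21×8 cube contributes its full rectangle (perimeter 58.00 mm). Overall, the cross-section is a single solid region. Total boundary length (outer) = 58.00 mm.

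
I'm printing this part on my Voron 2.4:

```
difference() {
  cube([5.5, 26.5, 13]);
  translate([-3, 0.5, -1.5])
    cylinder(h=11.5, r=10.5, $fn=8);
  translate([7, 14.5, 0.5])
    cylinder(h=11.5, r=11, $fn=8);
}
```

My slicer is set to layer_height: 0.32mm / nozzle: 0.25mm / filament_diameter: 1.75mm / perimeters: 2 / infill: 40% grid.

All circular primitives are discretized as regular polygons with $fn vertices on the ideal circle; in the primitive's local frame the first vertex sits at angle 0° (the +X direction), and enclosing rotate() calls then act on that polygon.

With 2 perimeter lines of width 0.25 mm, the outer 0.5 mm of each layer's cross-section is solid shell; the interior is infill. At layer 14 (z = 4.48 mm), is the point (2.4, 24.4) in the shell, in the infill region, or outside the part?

infill

At z = 4.48 mm: the cube is present — its section is the full 5.5×26.5 rectangle; the cylinder at (-3, 0.5): section is a regular 8-gon, circumradius r=10.5; the cylinder at (7, 14.5): section is a regular 8-gon, circumradius r=11; After the difference (first − rest): starting from the 5.5×26.5 cube, the r=10.5 cylinder at (-3, 0.5) partially overlaps it — only the 46.24 mm² overlap (of its 311.83 mm²) is removed, clipping the outline; the r=11 cylinder at (7, 14.5) partially overlaps it — only the 84.32 mm² overlap (of its 342.24 mm²) is removed, clipping the outline — 1 connected region. Overall, the cross-section is a single solid region. The nearest boundary edge runs (5.50, 24.88)→(0.00, 22.60); distance from the point to it = 0.74 mm. The point is inside the cross-section and 0.74 mm from the nearest boundary — more than the 0.5 mm shell width (2 × 0.25), so it's in the infill interior.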